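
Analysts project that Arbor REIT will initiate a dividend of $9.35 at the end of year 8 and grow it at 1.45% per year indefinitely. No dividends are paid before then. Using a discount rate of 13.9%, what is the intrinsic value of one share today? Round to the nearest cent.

Deferred-dividend DDM. At t=7 the remaining stream is a growing perpetuity with first payment D_8 = 9.35.
V_7 = D_8/(r−g) = 9.35/(0.139−0.0145) = 75.1004
P₀ = V_7/(1+r)^7 = 75.1004/(1+0.139)^7 = 30.1979

$30.20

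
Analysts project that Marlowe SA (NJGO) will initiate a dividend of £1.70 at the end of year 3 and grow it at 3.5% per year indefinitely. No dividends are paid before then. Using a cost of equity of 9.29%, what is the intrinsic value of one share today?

£24.58

Deferred-dividend DDM. At t=2 the remaining stream is a growing perpetuity with first payment D_3 = 1.70.
V_2 = D_3/(r−g) = 1.70/(0.0929−0.035) = 29.3610
P₀ = V_2/(1+r)^2 = 29.3610/(1+0.0929)^2 = 24.5816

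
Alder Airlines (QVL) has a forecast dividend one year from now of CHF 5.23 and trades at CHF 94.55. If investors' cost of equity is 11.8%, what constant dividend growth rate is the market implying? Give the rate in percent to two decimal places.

From P₀ = D₁/(r − g), the implied growth is g = r − D₁/P₀.
g = 0.118 − 5.23/94.55 = 0.118 − 0.05531 = 0.06269

6.27%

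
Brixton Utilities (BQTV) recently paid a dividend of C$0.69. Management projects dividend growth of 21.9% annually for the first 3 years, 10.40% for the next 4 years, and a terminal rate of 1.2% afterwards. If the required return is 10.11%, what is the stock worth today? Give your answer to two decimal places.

Three-stage DDM. Project D₁…D_7; terminal Gordon value at t=7 with g = 0.012; discount at r = 0.1011.
D_1 = 0.8411
D_2 = 1.0253
D_3 = 1.2499
D_4 = 1.3798
D_5 = 1.5233
D_6 = 1.6818
D_7 = 1.8567
TV_7 = 1.8790/(0.1011−0.012) = 21.0882
P₀ = Σ Dₜ/(1+r)ᵗ + TV_7/(1+r)^7 = 17.0615

C$17.06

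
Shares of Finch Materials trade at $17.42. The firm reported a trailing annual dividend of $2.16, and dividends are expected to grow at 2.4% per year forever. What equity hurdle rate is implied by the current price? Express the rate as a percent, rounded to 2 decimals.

15.10%

Rearranging the constant-growth DDM: r = D₁/P₀ + g.
D₁ = 2.16 × (1 + 0.024) = 2.2118.
r = 2.2118 / 17.42 + 0.024 = 0.12697 + 0.024 = 0.15097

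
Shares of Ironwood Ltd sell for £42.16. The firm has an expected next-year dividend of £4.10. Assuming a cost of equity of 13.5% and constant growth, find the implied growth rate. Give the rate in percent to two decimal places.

3.78%

From P₀ = D₁/(r − g), the implied growth is g = r − D₁/P₀.
g = 0.135 − 4.10/42.16 = 0.135 − 0.09725 = 0.03775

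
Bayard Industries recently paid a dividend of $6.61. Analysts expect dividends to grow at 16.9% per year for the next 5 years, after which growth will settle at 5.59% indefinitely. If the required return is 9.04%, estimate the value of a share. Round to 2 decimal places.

Two-stage DDM. Project D₁…D_5 at 0.169, terminal growth 0.0559, discount at r = 0.0904.
D_1 = 7.7271
D_2 = 9.0330
D_3 = 10.5595
D_4 = 12.3441
D_5 = 14.4303
Terminal value at t=5: TV = D_6/(r−g) = 15.2369/(0.0904−0.0559) = 441.6495
P₀ = 7.7271/(1+0.0904)^1 + 9.0330/(1+0.0904)^2 + 10.5595/(1+0.0904)^3 + 12.3441/(1+0.0904)^4 + 14.4303/(1+0.0904)^5 + 441.6495/(1+0.0904)^5 = 327.4380

$327.44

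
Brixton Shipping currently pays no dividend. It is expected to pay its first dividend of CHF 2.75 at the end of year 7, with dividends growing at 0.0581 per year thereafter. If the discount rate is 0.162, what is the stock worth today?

Deferred-dividend DDM. At t=6 the remaining stream is a growing perpetuity with first payment D_7 = 2.75.
V_6 = D_7/(r−g) = 2.75/(0.162−0.0581) = 26.4678
P₀ = V_6/(1+r)^6 = 26.4678/(1+0.162)^6 = 10.7518

CHF 10.75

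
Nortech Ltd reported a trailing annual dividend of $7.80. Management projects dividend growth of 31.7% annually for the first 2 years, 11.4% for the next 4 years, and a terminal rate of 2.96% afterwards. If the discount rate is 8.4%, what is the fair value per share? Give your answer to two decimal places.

Three-stage DDM. Project D₁…D_6; terminal Gordon value at t=6 with g = 0.0296; discount at r = 0.084.
D_1 = 10.2726
D_2 = 13.5290
D_3 = 15.0713
D_4 = 16.7895
D_5 = 18.7035
D_6 = 20.8356
TV_6 = 21.4524/(0.084−0.0296) = 394.3452
P₀ = Σ Dₜ/(1+r)ᵗ + TV_6/(1+r)^6 = 313.3728

$313.37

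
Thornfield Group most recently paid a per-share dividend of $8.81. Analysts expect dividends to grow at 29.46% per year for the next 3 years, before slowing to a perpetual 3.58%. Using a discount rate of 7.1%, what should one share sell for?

$496.96

Two-stage DDM. Project D₁…D_3 at 0.2946, terminal growth 0.0358, discount at r = 0.071.
D_1 = 11.4054
D_2 = 14.7655
D_3 = 19.1154
Terminal value at t=3: TV = D_4/(r−g) = 19.7997/(0.071−0.0358) = 562.4915
P₀ = 11.4054/(1+0.071)^1 + 14.7655/(1+0.071)^2 + 19.1154/(1+0.071)^3 + 562.4915/(1+0.071)^3 = 496.9578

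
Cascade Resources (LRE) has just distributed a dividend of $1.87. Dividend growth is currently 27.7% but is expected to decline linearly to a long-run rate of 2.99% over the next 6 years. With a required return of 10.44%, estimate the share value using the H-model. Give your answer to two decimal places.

$44.46

H-model: P₀ = D₀[(1+g_L) + H(g_S−g_L)]/(r−g_L), with H = 6/2 = 3.
P₀ = 1.87 × [(1+0.0299) + 3×(0.277−0.0299)] / (0.1044−0.0299)
   = 1.87 × 1.7712 / 0.0745 = 44.4583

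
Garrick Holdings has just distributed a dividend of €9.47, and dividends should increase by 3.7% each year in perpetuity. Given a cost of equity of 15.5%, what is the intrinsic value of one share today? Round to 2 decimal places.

Gordon growth model: P₀ = D₁/(r − g). D₁ = 9.47 × (1 + 0.037) = 9.8204.
P₀ = 9.8204 / (0.155 − 0.037) = 9.8204 / 0.118 = 83.2236

€83.22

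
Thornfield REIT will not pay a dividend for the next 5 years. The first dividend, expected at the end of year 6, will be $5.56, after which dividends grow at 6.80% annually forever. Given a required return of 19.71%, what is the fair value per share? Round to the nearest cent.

$17.52

Deferred-dividend DDM. At t=5 the remaining stream is a growing perpetuity with first payment D_6 = 5.56.
V_5 = D_6/(r−g) = 5.56/(0.1971−0.068) = 43.0674
P₀ = V_5/(1+r)^5 = 43.0674/(1+0.1971)^5 = 17.5185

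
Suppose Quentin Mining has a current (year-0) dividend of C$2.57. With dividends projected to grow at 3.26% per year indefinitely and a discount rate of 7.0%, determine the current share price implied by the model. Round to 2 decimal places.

Gordon growth model: P₀ = D₁/(r − g). D₁ = 2.57 × (1 + 0.0326) = 2.6538.
P₀ = 2.6538 / (0.07 − 0.0326) = 2.6538 / 0.0374 = 70.9567

C$70.96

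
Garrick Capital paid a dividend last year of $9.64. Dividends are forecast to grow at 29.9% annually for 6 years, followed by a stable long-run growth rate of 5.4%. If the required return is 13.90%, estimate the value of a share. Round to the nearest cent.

$356.99

Two-stage DDM. Project D₁…D_6 at 0.299, terminal growth 0.054, discount at r = 0.139.
D_1 = 12.5224
D_2 = 16.2665
D_3 = 21.1302
D_4 = 27.4482
D_5 = 35.6552
D_6 = 46.3161
Terminal value at t=6: TV = D_7/(r−g) = 48.8172/(0.139−0.054) = 574.3196
P₀ = 12.5224/(1+0.139)^1 + 16.2665/(1+0.139)^2 + 21.1302/(1+0.139)^3 + 27.4482/(1+0.139)^4 + 35.6552/(1+0.139)^5 + 46.3161/(1+0.139)^6 + 574.3196/(1+0.139)^6 = 356.9870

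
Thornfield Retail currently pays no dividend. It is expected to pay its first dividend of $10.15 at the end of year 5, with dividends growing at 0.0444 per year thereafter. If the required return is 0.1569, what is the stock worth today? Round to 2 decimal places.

Deferred-dividend DDM. At t=4 the remaining stream is a growing perpetuity with first payment D_5 = 10.15.
V_4 = D_5/(r−g) = 10.15/(0.1569−0.0444) = 90.2222
P₀ = V_4/(1+r)^4 = 90.2222/(1+0.1569)^4 = 50.3652

$50.37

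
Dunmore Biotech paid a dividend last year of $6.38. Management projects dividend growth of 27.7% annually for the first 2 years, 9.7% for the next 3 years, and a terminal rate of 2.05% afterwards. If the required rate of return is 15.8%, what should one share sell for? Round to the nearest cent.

$84.66

Three-stage DDM. Project D₁…D_5; terminal Gordon value at t=5 with g = 0.0205; discount at r = 0.158.
D_1 = 8.1473
D_2 = 10.4041
D_3 = 11.4132
D_4 = 12.5203
D_5 = 13.7348
TV_5 = 14.0164/(0.158−0.0205) = 101.9372
P₀ = Σ Dₜ/(1+r)ᵗ + TV_5/(1+r)^5 = 84.6571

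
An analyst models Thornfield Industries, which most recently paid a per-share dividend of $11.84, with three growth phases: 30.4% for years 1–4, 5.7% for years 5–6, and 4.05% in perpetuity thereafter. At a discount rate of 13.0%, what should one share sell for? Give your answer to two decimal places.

$320.21

Three-stage DDM. Project D₁…D_6; terminal Gordon value at t=6 with g = 0.0405; discount at r = 0.13.
D_1 = 15.4394
D_2 = 20.1329
D_3 = 26.2533
D_4 = 34.2343
D_5 = 36.1857
D_6 = 38.2483
TV_6 = 39.7973/(0.13−0.0405) = 444.6631
P₀ = Σ Dₜ/(1+r)ᵗ + TV_6/(1+r)^6 = 320.2131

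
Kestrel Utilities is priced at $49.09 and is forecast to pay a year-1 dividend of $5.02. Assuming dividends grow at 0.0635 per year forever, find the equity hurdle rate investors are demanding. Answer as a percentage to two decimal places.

Rearranging the constant-growth DDM: r = D₁/P₀ + g.
r = 5.0200 / 49.09 + 0.0635 = 0.10226 + 0.0635 = 0.16576

16.58%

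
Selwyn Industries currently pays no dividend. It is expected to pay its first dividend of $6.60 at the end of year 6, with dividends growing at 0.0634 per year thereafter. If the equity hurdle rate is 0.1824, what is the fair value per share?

Deferred-dividend DDM. At t=5 the remaining stream is a growing perpetuity with first payment D_6 = 6.60.
V_5 = D_6/(r−g) = 6.60/(0.1824−0.0634) = 55.4622
P₀ = V_5/(1+r)^5 = 55.4622/(1+0.1824)^5 = 23.9980

$24.00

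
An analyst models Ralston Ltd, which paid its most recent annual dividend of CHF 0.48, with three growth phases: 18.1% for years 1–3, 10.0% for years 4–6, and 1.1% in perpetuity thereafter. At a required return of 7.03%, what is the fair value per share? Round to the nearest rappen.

CHF 15.74

Three-stage DDM. Project D₁…D_6; terminal Gordon value at t=6 with g = 0.011; discount at r = 0.0703.
D_1 = 0.5669
D_2 = 0.6695
D_3 = 0.7907
D_4 = 0.8697
D_5 = 0.9567
D_6 = 1.0524
TV_6 = 1.0639/(0.0703−0.011) = 17.9418
P₀ = Σ Dₜ/(1+r)ᵗ + TV_6/(1+r)^6 = 15.7382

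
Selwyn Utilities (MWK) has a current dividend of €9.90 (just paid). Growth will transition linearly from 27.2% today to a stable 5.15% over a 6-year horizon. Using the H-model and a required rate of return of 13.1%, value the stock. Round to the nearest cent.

H-model: P₀ = D₀[(1+g_L) + H(g_S−g_L)]/(r−g_L), with H = 6/2 = 3.
P₀ = 9.90 × [(1+0.0515) + 3×(0.272−0.0515)] / (0.131−0.0515)
   = 9.90 × 1.7130 / 0.0795 = 213.3170

€213.32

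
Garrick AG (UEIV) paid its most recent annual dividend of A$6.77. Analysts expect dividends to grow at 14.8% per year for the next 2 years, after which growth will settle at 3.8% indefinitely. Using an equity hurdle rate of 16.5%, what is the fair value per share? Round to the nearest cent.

A$66.97

Two-stage DDM. Project D₁…D_2 at 0.148, terminal growth 0.038, discount at r = 0.165.
D_1 = 7.7720
D_2 = 8.9222
Terminal value at t=2: TV = D_3/(r−g) = 9.2613/(0.165−0.038) = 72.9233
P₀ = 7.7720/(1+0.165)^1 + 8.9222/(1+0.165)^2 + 72.9233/(1+0.165)^2 = 66.9747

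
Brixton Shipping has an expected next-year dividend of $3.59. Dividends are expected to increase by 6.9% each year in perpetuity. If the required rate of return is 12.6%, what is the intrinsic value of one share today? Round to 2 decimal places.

Gordon growth model: P₀ = D₁/(r − g), with D₁ = 3.59 given directly.
P₀ = 3.5900 / (0.126 − 0.069) = 3.5900 / 0.057 = 62.9825

$62.98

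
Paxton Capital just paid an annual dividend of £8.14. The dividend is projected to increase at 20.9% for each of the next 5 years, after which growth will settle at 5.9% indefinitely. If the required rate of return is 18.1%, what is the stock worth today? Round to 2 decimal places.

£123.13

Two-stage DDM. Project D₁…D_5 at 0.209, terminal growth 0.059, discount at r = 0.181.
D_1 = 9.8413
D_2 = 11.8981
D_3 = 14.3848
D_4 = 17.3912
D_5 = 21.0260
Terminal value at t=5: TV = D_6/(r−g) = 22.2665/(0.181−0.059) = 182.5123
P₀ = 9.8413/(1+0.181)^1 + 11.8981/(1+0.181)^2 + 14.3848/(1+0.181)^3 + 17.3912/(1+0.181)^4 + 21.0260/(1+0.181)^5 + 182.5123/(1+0.181)^5 = 123.1286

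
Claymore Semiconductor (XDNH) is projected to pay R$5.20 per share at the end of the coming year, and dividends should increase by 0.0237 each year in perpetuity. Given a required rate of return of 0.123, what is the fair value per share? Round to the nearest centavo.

Gordon growth model: P₀ = D₁/(r − g), with D₁ = 5.20 given directly.
P₀ = 5.2000 / (0.123 − 0.0237) = 5.2000 / 0.0993 = 52.3666

R$52.37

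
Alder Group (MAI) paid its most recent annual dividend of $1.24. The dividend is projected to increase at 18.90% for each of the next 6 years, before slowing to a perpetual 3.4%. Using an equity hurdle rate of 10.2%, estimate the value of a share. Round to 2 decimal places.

Two-stage DDM. Project D₁…D_6 at 0.189, terminal growth 0.034, discount at r = 0.102.
D_1 = 1.4744
D_2 = 1.7530
D_3 = 2.0843
D_4 = 2.4783
D_5 = 2.9467
D_6 = 3.5036
Terminal value at t=6: TV = D_7/(r−g) = 3.6227/(0.102−0.034) = 53.2751
P₀ = 1.4744/(1+0.102)^1 + 1.7530/(1+0.102)^2 + 2.0843/(1+0.102)^3 + 2.4783/(1+0.102)^4 + 2.9467/(1+0.102)^5 + 3.5036/(1+0.102)^6 + 53.2751/(1+0.102)^6 = 39.5351

$39.54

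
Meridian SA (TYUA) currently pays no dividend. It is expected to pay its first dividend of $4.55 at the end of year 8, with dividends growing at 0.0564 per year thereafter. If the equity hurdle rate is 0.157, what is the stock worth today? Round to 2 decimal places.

$16.30

Deferred-dividend DDM. At t=7 the remaining stream is a growing perpetuity with first payment D_8 = 4.55.
V_7 = D_8/(r−g) = 4.55/(0.157−0.0564) = 45.2286
P₀ = V_7/(1+r)^7 = 45.2286/(1+0.157)^7 = 16.2960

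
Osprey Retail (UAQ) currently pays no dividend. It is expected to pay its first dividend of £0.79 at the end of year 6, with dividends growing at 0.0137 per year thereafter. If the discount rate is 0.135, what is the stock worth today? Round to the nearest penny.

£3.46

Deferred-dividend DDM. At t=5 the remaining stream is a growing perpetuity with first payment D_6 = 0.79.
V_5 = D_6/(r−g) = 0.79/(0.135−0.0137) = 6.5128
P₀ = V_5/(1+r)^5 = 6.5128/(1+0.135)^5 = 3.4577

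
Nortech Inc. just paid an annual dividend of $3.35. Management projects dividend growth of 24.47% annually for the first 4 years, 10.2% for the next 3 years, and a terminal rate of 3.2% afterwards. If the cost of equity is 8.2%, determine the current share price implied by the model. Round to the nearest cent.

Three-stage DDM. Project D₁…D_7; terminal Gordon value at t=7 with g = 0.032; discount at r = 0.082.
D_1 = 4.1697
D_2 = 5.1901
D_3 = 6.4601
D_4 = 8.0409
D_5 = 8.8610
D_6 = 9.7649
D_7 = 10.7609
TV_7 = 11.1052/(0.082−0.032) = 222.1048
P₀ = Σ Dₜ/(1+r)ᵗ + TV_7/(1+r)^7 = 165.4408

$165.44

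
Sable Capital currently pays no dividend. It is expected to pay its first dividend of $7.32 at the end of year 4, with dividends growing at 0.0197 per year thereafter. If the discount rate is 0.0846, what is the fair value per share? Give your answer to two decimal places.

Deferred-dividend DDM. At t=3 the remaining stream is a growing perpetuity with first payment D_4 = 7.32.
V_3 = D_4/(r−g) = 7.32/(0.0846−0.0197) = 112.7889
P₀ = V_3/(1+r)^3 = 112.7889/(1+0.0846)^3 = 88.4011

$88.40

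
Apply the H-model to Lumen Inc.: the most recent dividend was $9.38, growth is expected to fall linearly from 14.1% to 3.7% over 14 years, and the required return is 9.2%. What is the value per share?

$301.01

H-model: P₀ = D₀[(1+g_L) + H(g_S−g_L)]/(r−g_L), with H = 14/2 = 7.
P₀ = 9.38 × [(1+0.037) + 7×(0.141−0.037)] / (0.092−0.037)
   = 9.38 × 1.7650 / 0.055 = 301.0127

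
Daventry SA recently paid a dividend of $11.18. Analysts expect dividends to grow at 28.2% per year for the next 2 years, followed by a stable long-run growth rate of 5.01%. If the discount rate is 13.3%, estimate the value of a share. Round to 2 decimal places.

$208.28

Two-stage DDM. Project D₁…D_2 at 0.282, terminal growth 0.0501, discount at r = 0.133.
D_1 = 14.3328
D_2 = 18.3746
Terminal value at t=2: TV = D_3/(r−g) = 19.2952/(0.133−0.0501) = 232.7523
P₀ = 14.3328/(1+0.133)^1 + 18.3746/(1+0.133)^2 + 232.7523/(1+0.133)^2 = 208.2794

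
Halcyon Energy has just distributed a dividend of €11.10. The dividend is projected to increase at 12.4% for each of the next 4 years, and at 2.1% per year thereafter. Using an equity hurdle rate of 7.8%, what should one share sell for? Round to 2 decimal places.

Two-stage DDM. Project D₁…D_4 at 0.124, terminal growth 0.021, discount at r = 0.078.
D_1 = 12.4764
D_2 = 14.0235
D_3 = 15.7624
D_4 = 17.7169
Terminal value at t=4: TV = D_5/(r−g) = 18.0890/(0.078−0.021) = 317.3504
P₀ = 12.4764/(1+0.078)^1 + 14.0235/(1+0.078)^2 + 15.7624/(1+0.078)^3 + 17.7169/(1+0.078)^4 + 317.3504/(1+0.078)^4 = 284.3410

€284.34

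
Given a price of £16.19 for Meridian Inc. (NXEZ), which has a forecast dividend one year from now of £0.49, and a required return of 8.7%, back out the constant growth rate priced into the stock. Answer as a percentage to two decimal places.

5.67%

From P₀ = D₁/(r − g), the implied growth is g = r − D₁/P₀.
g = 0.087 − 0.49/16.19 = 0.087 − 0.03027 = 0.05673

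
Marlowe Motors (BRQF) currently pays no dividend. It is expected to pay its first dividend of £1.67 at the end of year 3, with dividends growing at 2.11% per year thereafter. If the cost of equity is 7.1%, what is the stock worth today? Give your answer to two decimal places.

Deferred-dividend DDM. At t=2 the remaining stream is a growing perpetuity with first payment D_3 = 1.67.
V_2 = D_3/(r−g) = 1.67/(0.071−0.0211) = 33.4669
P₀ = V_2/(1+r)^2 = 33.4669/(1+0.071)^2 = 29.1768

£29.18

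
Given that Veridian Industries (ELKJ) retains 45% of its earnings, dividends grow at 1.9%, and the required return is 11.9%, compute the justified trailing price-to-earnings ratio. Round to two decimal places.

Payout ratio b = 1 − 0.45 = 0.55.
Justified trailing P/E = b(1+g)/(r−g) = 0.55×(1+0.019)/(0.119−0.019) = 5.6045

5.60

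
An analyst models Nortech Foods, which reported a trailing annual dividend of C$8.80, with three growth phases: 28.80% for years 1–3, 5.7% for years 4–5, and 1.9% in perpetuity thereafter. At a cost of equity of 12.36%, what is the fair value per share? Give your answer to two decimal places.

Three-stage DDM. Project D₁…D_5; terminal Gordon value at t=5 with g = 0.019; discount at r = 0.1236.
D_1 = 11.3344
D_2 = 14.5987
D_3 = 18.8031
D_4 = 19.8749
D_5 = 21.0078
TV_5 = 21.4069/(0.1236−0.019) = 204.6552
P₀ = Σ Dₜ/(1+r)ᵗ + TV_5/(1+r)^5 = 173.3854

C$173.39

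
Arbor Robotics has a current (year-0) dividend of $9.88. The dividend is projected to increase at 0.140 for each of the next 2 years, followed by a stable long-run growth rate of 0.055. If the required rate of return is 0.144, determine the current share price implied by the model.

$135.96

Two-stage DDM. Project D₁…D_2 at 0.14, terminal growth 0.055, discount at r = 0.144.
D_1 = 11.2632
D_2 = 12.8400
Terminal value at t=2: TV = D_3/(r−g) = 13.5463/(0.144−0.055) = 152.2051
P₀ = 11.2632/(1+0.144)^1 + 12.8400/(1+0.144)^2 + 152.2051/(1+0.144)^2 = 135.9558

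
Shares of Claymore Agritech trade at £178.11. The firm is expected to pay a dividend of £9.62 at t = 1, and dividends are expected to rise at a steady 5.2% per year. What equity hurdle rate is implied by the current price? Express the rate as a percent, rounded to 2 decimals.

10.60%

Rearranging the constant-growth DDM: r = D₁/P₀ + g.
r = 9.6200 / 178.11 + 0.052 = 0.05401 + 0.052 = 0.10601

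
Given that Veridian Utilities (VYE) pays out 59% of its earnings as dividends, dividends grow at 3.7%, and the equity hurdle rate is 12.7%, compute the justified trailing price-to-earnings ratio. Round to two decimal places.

Justified trailing P/E = b(1+g)/(r−g) = 0.59×(1+0.037)/(0.127−0.037) = 6.7981

6.80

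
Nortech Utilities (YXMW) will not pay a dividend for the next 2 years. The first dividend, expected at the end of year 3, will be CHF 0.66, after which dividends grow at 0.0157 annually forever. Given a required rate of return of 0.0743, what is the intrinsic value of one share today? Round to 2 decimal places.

CHF 9.76

Deferred-dividend DDM. At t=2 the remaining stream is a growing perpetuity with first payment D_3 = 0.66.
V_2 = D_3/(r−g) = 0.66/(0.0743−0.0157) = 11.2628
P₀ = V_2/(1+r)^2 = 11.2628/(1+0.0743)^2 = 9.7588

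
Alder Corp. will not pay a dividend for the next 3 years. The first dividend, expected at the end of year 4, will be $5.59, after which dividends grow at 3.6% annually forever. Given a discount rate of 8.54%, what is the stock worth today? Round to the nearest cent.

Deferred-dividend DDM. At t=3 the remaining stream is a growing perpetuity with first payment D_4 = 5.59.
V_3 = D_4/(r−g) = 5.59/(0.0854−0.036) = 113.1579
P₀ = V_3/(1+r)^3 = 113.1579/(1+0.0854)^3 = 88.4943

$88.49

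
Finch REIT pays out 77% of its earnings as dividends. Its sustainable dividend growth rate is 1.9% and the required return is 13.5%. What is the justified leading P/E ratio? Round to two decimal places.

Justified leading P/E = b/(r−g) = 0.77/(0.135−0.019) = 6.6379

6.64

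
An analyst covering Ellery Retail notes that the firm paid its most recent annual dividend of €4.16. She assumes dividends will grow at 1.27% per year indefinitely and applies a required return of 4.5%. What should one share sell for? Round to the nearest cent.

€130.43

Gordon growth model: P₀ = D₁/(r − g). D₁ = 4.16 × (1 + 0.0127) = 4.2128.
P₀ = 4.2128 / (0.045 − 0.0127) = 4.2128 / 0.0323 = 130.4282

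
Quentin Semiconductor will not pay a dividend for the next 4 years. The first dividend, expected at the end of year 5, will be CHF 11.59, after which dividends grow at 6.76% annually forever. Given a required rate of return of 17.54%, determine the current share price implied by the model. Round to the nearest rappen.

CHF 56.33

Deferred-dividend DDM. At t=4 the remaining stream is a growing perpetuity with first payment D_5 = 11.59.
V_4 = D_5/(r−g) = 11.59/(0.1754−0.0676) = 107.5139
P₀ = V_4/(1+r)^4 = 107.5139/(1+0.1754)^4 = 56.3277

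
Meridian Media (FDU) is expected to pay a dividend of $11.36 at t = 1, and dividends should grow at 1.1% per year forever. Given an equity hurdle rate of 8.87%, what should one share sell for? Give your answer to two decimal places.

$146.20

Gordon growth model: P₀ = D₁/(r − g), with D₁ = 11.36 given directly.
P₀ = 11.3600 / (0.0887 − 0.011) = 11.3600 / 0.0777 = 146.2033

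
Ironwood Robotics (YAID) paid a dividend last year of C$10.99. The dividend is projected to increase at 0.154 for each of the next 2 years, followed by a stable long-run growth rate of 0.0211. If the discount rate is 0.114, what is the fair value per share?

C$152.80

Two-stage DDM. Project D₁…D_2 at 0.154, terminal growth 0.0211, discount at r = 0.114.
D_1 = 12.6825
D_2 = 14.6356
Terminal value at t=2: TV = D_3/(r−g) = 14.9444/(0.114−0.0211) = 160.8651
P₀ = 12.6825/(1+0.114)^1 + 14.6356/(1+0.114)^2 + 160.8651/(1+0.114)^2 = 152.8038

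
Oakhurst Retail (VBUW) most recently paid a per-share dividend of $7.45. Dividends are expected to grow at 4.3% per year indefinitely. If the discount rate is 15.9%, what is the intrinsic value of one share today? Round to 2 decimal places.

$66.99

Gordon growth model: P₀ = D₁/(r − g). D₁ = 7.45 × (1 + 0.043) = 7.7703.
P₀ = 7.7703 / (0.159 − 0.043) = 7.7703 / 0.116 = 66.9858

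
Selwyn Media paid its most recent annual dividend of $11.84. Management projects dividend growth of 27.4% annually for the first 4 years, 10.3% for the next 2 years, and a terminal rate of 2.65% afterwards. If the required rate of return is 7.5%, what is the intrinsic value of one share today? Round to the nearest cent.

$642.69

Three-stage DDM. Project D₁…D_6; terminal Gordon value at t=6 with g = 0.0265; discount at r = 0.075.
D_1 = 15.0842
D_2 = 19.2172
D_3 = 24.4827
D_4 = 31.1910
D_5 = 34.4037
D_6 = 37.9473
TV_6 = 38.9529/(0.075−0.0265) = 803.1518
P₀ = Σ Dₜ/(1+r)ᵗ + TV_6/(1+r)^6 = 642.6886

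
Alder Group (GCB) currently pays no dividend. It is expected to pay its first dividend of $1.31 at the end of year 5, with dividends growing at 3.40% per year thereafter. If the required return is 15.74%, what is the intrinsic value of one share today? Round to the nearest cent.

$5.92

Deferred-dividend DDM. At t=4 the remaining stream is a growing perpetuity with first payment D_5 = 1.31.
V_4 = D_5/(r−g) = 1.31/(0.1574−0.034) = 10.6159
P₀ = V_4/(1+r)^4 = 10.6159/(1+0.1574)^4 = 5.9159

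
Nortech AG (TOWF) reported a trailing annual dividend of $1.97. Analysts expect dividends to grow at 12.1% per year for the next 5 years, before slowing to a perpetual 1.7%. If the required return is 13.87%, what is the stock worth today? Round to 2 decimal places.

Two-stage DDM. Project D₁…D_5 at 0.121, terminal growth 0.017, discount at r = 0.1387.
D_1 = 2.2084
D_2 = 2.4756
D_3 = 2.7751
D_4 = 3.1109
D_5 = 3.4873
Terminal value at t=5: TV = D_6/(r−g) = 3.5466/(0.1387−0.017) = 29.1424
P₀ = 2.2084/(1+0.1387)^1 + 2.4756/(1+0.1387)^2 + 2.7751/(1+0.1387)^3 + 3.1109/(1+0.1387)^4 + 3.4873/(1+0.1387)^5 + 29.1424/(1+0.1387)^5 = 24.6223

$24.62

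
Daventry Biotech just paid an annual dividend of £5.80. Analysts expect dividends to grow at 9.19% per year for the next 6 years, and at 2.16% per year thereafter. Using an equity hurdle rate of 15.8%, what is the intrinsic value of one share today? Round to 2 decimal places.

£59.00

Two-stage DDM. Project D₁…D_6 at 0.0919, terminal growth 0.0216, discount at r = 0.158.
D_1 = 6.3330
D_2 = 6.9150
D_3 = 7.5505
D_4 = 8.2444
D_5 = 9.0021
D_6 = 9.8294
Terminal value at t=6: TV = D_7/(r−g) = 10.0417/(0.158−0.0216) = 73.6193
P₀ = 6.3330/(1+0.158)^1 + 6.9150/(1+0.158)^2 + 7.5505/(1+0.158)^3 + 8.2444/(1+0.158)^4 + 9.0021/(1+0.158)^5 + 9.8294/(1+0.158)^6 + 73.6193/(1+0.158)^6 = 59.0034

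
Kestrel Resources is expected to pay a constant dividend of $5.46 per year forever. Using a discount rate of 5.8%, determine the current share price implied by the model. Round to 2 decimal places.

Zero-growth DDM (perpetuity): P₀ = D/r = 5.46 / 0.058 = 94.1379

$94.14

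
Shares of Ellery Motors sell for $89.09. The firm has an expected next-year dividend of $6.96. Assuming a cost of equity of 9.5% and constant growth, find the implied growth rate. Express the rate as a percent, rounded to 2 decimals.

From P₀ = D₁/(r − g), the implied growth is g = r − D₁/P₀.
g = 0.095 − 6.96/89.09 = 0.095 − 0.07812 = 0.01688

1.69%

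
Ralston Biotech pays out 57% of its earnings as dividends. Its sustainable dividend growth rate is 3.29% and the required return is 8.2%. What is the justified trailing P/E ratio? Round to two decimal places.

11.99

Justified trailing P/E = b(1+g)/(r−g) = 0.57×(1+0.0329)/(0.082−0.0329) = 11.9909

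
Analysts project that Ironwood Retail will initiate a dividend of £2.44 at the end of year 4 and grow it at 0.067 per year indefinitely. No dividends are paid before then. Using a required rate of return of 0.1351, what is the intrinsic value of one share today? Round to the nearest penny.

£24.50

Deferred-dividend DDM. At t=3 the remaining stream is a growing perpetuity with first payment D_4 = 2.44.
V_3 = D_4/(r−g) = 2.44/(0.1351−0.067) = 35.8297
P₀ = V_3/(1+r)^3 = 35.8297/(1+0.1351)^3 = 24.4985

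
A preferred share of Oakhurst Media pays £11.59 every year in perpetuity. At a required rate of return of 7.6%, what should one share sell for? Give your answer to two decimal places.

£152.50

Zero-growth DDM (perpetuity): P₀ = D/r = 11.59 / 0.076 = 152.5000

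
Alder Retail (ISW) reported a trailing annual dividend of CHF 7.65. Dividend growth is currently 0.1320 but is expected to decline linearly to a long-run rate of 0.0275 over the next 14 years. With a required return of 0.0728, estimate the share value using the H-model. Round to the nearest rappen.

CHF 297.05

H-model: P₀ = D₀[(1+g_L) + H(g_S−g_L)]/(r−g_L), with H = 14/2 = 7.
P₀ = 7.65 × [(1+0.0275) + 7×(0.132−0.0275)] / (0.0728−0.0275)
   = 7.65 × 1.7590 / 0.0453 = 297.0497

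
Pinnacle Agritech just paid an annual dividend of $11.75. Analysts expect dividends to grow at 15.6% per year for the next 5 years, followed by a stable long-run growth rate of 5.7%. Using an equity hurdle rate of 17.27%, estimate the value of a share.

Two-stage DDM. Project D₁…D_5 at 0.156, terminal growth 0.057, discount at r = 0.1727.
D_1 = 13.5830
D_2 = 15.7019
D_3 = 18.1515
D_4 = 20.9831
D_5 = 24.2564
Terminal value at t=5: TV = D_6/(r−g) = 25.6391/(0.1727−0.057) = 221.5994
P₀ = 13.5830/(1+0.1727)^1 + 15.7019/(1+0.1727)^2 + 18.1515/(1+0.1727)^3 + 20.9831/(1+0.1727)^4 + 24.2564/(1+0.1727)^5 + 221.5994/(1+0.1727)^5 = 156.2030

$156.20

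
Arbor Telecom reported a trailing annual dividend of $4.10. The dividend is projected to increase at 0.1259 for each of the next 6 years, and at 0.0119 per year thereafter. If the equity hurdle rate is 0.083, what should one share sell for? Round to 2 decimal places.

Two-stage DDM. Project D₁…D_6 at 0.1259, terminal growth 0.0119, discount at r = 0.083.
D_1 = 4.6162
D_2 = 5.1974
D_3 = 5.8517
D_4 = 6.5884
D_5 = 7.4179
D_6 = 8.3519
Terminal value at t=6: TV = D_7/(r−g) = 8.4512/(0.083−0.0119) = 118.8641
P₀ = 4.6162/(1+0.083)^1 + 5.1974/(1+0.083)^2 + 5.8517/(1+0.083)^3 + 6.5884/(1+0.083)^4 + 7.4179/(1+0.083)^5 + 8.3519/(1+0.083)^6 + 118.8641/(1+0.083)^6 = 101.9131

$101.91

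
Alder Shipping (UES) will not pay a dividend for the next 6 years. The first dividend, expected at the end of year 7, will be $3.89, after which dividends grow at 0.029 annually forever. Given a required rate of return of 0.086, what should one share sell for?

Deferred-dividend DDM. At t=6 the remaining stream is a growing perpetuity with first payment D_7 = 3.89.
V_6 = D_7/(r−g) = 3.89/(0.086−0.029) = 68.2456
P₀ = V_6/(1+r)^6 = 68.2456/(1+0.086)^6 = 41.6002

$41.60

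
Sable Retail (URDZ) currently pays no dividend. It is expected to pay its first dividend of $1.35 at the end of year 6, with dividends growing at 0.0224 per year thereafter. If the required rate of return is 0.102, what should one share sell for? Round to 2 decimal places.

$10.44

Deferred-dividend DDM. At t=5 the remaining stream is a growing perpetuity with first payment D_6 = 1.35.
V_5 = D_6/(r−g) = 1.35/(0.102−0.0224) = 16.9598
P₀ = V_5/(1+r)^5 = 16.9598/(1+0.102)^5 = 10.4355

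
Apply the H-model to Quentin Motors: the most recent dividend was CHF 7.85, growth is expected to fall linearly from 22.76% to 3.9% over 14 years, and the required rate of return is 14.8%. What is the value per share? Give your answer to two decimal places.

CHF 169.91

H-model: P₀ = D₀[(1+g_L) + H(g_S−g_L)]/(r−g_L), with H = 14/2 = 7.
P₀ = 7.85 × [(1+0.039) + 7×(0.2276−0.039)] / (0.148−0.039)
   = 7.85 × 2.3592 / 0.109 = 169.9057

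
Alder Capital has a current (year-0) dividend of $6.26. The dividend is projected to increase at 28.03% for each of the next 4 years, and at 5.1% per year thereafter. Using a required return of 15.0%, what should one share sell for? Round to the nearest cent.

Two-stage DDM. Project D₁…D_4 at 0.2803, terminal growth 0.051, discount at r = 0.15.
D_1 = 8.0147
D_2 = 10.2612
D_3 = 13.1374
D_4 = 16.8198
Terminal value at t=4: TV = D_5/(r−g) = 17.6776/(0.15−0.051) = 178.5619
P₀ = 8.0147/(1+0.15)^1 + 10.2612/(1+0.15)^2 + 13.1374/(1+0.15)^3 + 16.8198/(1+0.15)^4 + 178.5619/(1+0.15)^4 = 135.0764

$135.08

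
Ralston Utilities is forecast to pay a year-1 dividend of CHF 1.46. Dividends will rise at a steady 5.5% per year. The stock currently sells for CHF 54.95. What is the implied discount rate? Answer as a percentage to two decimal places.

8.16%

Rearranging the constant-growth DDM: r = D₁/P₀ + g.
r = 1.4600 / 54.95 + 0.055 = 0.02657 + 0.055 = 0.08157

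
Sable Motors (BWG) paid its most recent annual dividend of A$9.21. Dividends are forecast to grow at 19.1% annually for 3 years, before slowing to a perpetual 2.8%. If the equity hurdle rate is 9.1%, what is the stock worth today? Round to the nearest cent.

Two-stage DDM. Project D₁…D_3 at 0.191, terminal growth 0.028, discount at r = 0.091.
D_1 = 10.9691
D_2 = 13.0642
D_3 = 15.5595
Terminal value at t=3: TV = D_4/(r−g) = 15.9951/(0.091−0.028) = 253.8911
P₀ = 10.9691/(1+0.091)^1 + 13.0642/(1+0.091)^2 + 15.5595/(1+0.091)^3 + 253.8911/(1+0.091)^3 = 228.5236

A$228.52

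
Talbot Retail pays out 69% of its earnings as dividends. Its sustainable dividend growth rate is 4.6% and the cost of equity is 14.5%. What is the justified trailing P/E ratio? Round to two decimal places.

Justified trailing P/E = b(1+g)/(r−g) = 0.69×(1+0.046)/(0.145−0.046) = 7.2903

7.29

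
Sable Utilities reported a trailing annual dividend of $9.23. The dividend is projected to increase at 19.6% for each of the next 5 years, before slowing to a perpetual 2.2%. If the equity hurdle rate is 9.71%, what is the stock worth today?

Two-stage DDM. Project D₁…D_5 at 0.196, terminal growth 0.022, discount at r = 0.0971.
D_1 = 11.0391
D_2 = 13.2027
D_3 = 15.7905
D_4 = 18.8854
D_5 = 22.5870
Terminal value at t=5: TV = D_6/(r−g) = 23.0839/(0.0971−0.022) = 307.3750
P₀ = 11.0391/(1+0.0971)^1 + 13.2027/(1+0.0971)^2 + 15.7905/(1+0.0971)^3 + 18.8854/(1+0.0971)^4 + 22.5870/(1+0.0971)^5 + 307.3750/(1+0.0971)^5 = 253.6276

$253.63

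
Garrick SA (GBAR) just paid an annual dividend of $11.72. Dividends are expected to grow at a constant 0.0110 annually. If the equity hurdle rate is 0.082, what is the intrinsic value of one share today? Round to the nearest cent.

$166.89

Gordon growth model: P₀ = D₁/(r − g). D₁ = 11.72 × (1 + 0.011) = 11.8489.
P₀ = 11.8489 / (0.082 − 0.011) = 11.8489 / 0.071 = 166.8862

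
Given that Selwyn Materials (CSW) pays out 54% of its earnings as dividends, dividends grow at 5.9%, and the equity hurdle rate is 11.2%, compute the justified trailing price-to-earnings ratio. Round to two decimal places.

10.79

Justified trailing P/E = b(1+g)/(r−g) = 0.54×(1+0.059)/(0.112−0.059) = 10.7898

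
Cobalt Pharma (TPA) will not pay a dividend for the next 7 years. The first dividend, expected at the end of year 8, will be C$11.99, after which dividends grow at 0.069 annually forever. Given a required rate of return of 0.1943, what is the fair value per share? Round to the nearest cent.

C$27.61

Deferred-dividend DDM. At t=7 the remaining stream is a growing perpetuity with first payment D_8 = 11.99.
V_7 = D_8/(r−g) = 11.99/(0.1943−0.069) = 95.6903
P₀ = V_7/(1+r)^7 = 95.6903/(1+0.1943)^7 = 27.6105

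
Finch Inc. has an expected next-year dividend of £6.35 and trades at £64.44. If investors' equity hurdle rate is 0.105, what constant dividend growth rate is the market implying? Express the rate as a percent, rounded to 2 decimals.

From P₀ = D₁/(r − g), the implied growth is g = r − D₁/P₀.
g = 0.105 − 6.35/64.44 = 0.105 − 0.09854 = 0.00646

0.65%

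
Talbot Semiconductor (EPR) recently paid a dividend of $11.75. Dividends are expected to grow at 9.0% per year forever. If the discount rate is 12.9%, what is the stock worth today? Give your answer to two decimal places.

$328.40

Gordon growth model: P₀ = D₁/(r − g). D₁ = 11.75 × (1 + 0.09) = 12.8075.
P₀ = 12.8075 / (0.129 − 0.09) = 12.8075 / 0.039 = 328.3974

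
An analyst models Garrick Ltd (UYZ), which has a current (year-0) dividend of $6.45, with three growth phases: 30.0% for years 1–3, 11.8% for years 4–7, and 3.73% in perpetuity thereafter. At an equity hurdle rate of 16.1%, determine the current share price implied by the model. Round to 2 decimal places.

$122.65

Three-stage DDM. Project D₁…D_7; terminal Gordon value at t=7 with g = 0.0373; discount at r = 0.161.
D_1 = 8.3850
D_2 = 10.9005
D_3 = 14.1707
D_4 = 15.8428
D_5 = 17.7122
D_6 = 19.8023
D_7 = 22.1389
TV_7 = 22.9647/(0.161−0.0373) = 185.6486
P₀ = Σ Dₜ/(1+r)ᵗ + TV_7/(1+r)^7 = 122.6457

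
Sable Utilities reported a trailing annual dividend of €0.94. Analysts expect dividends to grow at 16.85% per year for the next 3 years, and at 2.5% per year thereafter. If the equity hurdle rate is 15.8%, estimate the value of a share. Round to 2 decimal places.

Two-stage DDM. Project D₁…D_3 at 0.1685, terminal growth 0.025, discount at r = 0.158.
D_1 = 1.0984
D_2 = 1.2835
D_3 = 1.4997
Terminal value at t=3: TV = D_4/(r−g) = 1.5372/(0.158−0.025) = 11.5581
P₀ = 1.0984/(1+0.158)^1 + 1.2835/(1+0.158)^2 + 1.4997/(1+0.158)^3 + 11.5581/(1+0.158)^3 = 10.3147

€10.31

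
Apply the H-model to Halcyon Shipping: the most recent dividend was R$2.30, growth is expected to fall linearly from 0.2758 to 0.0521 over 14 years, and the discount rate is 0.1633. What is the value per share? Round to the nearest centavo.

R$54.15

H-model: P₀ = D₀[(1+g_L) + H(g_S−g_L)]/(r−g_L), with H = 14/2 = 7.
P₀ = 2.30 × [(1+0.0521) + 7×(0.2758−0.0521)] / (0.1633−0.0521)
   = 2.30 × 2.6180 / 0.1112 = 54.1493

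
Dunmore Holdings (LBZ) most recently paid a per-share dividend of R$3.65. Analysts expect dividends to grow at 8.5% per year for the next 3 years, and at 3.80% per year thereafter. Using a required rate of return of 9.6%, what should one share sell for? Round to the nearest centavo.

Two-stage DDM. Project D₁…D_3 at 0.085, terminal growth 0.038, discount at r = 0.096.
D_1 = 3.9602
D_2 = 4.2969
D_3 = 4.6621
Terminal value at t=3: TV = D_4/(r−g) = 4.8393/(0.096−0.038) = 83.4356
P₀ = 3.9602/(1+0.096)^1 + 4.2969/(1+0.096)^2 + 4.6621/(1+0.096)^3 + 83.4356/(1+0.096)^3 = 74.1069

R$74.11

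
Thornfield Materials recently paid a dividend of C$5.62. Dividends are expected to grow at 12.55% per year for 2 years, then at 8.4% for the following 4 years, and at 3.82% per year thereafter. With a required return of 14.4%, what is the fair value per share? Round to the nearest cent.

C$73.05

Three-stage DDM. Project D₁…D_6; terminal Gordon value at t=6 with g = 0.0382; discount at r = 0.144.
D_1 = 6.3253
D_2 = 7.1191
D_3 = 7.7171
D_4 = 8.3654
D_5 = 9.0681
D_6 = 9.8298
TV_6 = 10.2053/(0.144−0.0382) = 96.4583
P₀ = Σ Dₜ/(1+r)ᵗ + TV_6/(1+r)^6 = 73.0516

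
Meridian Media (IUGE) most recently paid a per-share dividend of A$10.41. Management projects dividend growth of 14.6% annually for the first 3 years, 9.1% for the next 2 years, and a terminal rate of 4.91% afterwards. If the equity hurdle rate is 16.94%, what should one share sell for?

A$122.03

Three-stage DDM. Project D₁…D_5; terminal Gordon value at t=5 with g = 0.0491; discount at r = 0.1694.
D_1 = 11.9299
D_2 = 13.6716
D_3 = 15.6677
D_4 = 17.0934
D_5 = 18.6489
TV_5 = 19.5646/(0.1694−0.0491) = 162.6318
P₀ = Σ Dₜ/(1+r)ᵗ + TV_5/(1+r)^5 = 122.0339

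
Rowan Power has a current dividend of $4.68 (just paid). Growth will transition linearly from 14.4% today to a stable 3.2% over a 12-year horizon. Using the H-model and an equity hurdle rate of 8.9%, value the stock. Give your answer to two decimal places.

H-model: P₀ = D₀[(1+g_L) + H(g_S−g_L)]/(r−g_L), with H = 12/2 = 6.
P₀ = 4.68 × [(1+0.032) + 6×(0.144−0.032)] / (0.089−0.032)
   = 4.68 × 1.7040 / 0.057 = 139.9074

$139.91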